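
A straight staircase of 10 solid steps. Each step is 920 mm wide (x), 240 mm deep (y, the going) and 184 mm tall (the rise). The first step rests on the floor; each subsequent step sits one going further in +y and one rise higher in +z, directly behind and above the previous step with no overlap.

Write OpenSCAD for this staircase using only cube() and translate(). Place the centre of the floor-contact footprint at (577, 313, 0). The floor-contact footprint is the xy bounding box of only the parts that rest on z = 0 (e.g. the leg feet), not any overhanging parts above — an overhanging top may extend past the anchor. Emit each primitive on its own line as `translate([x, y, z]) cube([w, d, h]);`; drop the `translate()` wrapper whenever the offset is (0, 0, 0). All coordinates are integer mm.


translate([117, 193, 0]) cube([920, 240, 184]);
translate([117, 433, 184]) cube([920, 240, 184]);
translate([117, 673, 368]) cube([920, 240, 184]);
translate([117, 913, 552]) cube([920, 240, 184]);
translate([117, 1153, 736]) cube([920, 240, 184]);
translate([117, 1393, 920]) cube([920, 240, 184]);
translate([117, 1633, 1104]) cube([920, 240, 184]);
translate([117, 1873, 1288]) cube([920, 240, 184]);
translate([117, 2113, 1472]) cube([920, 240, 184]);
translate([117, 2353, 1656]) cube([920, 240, 184]);


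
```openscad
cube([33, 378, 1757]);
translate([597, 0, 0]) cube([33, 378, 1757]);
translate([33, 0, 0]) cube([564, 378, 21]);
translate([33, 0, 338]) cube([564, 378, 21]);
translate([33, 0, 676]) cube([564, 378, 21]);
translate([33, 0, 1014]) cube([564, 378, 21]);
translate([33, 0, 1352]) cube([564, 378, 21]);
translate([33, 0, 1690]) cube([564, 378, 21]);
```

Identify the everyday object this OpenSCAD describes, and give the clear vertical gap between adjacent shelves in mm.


A bookshelf. The clear shelf gap is 317 mm.

Two tall side panels with 6 horizontal boards between them — a bookshelf. The first two shelf undersides are at z = 0 and z = 338; with shelf thickness 21, the clear gap is 338 − 0 − 21 = 317 mm.


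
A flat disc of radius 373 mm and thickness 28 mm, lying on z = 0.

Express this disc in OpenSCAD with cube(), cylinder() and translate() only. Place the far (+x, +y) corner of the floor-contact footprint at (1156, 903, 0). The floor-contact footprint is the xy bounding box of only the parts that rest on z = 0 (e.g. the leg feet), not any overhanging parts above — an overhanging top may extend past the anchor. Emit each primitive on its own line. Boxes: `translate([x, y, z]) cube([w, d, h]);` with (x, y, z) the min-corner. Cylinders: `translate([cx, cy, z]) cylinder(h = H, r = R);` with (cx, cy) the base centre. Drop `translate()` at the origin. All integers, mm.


translate([783, 530, 0]) cylinder(h = 28, r = 373);


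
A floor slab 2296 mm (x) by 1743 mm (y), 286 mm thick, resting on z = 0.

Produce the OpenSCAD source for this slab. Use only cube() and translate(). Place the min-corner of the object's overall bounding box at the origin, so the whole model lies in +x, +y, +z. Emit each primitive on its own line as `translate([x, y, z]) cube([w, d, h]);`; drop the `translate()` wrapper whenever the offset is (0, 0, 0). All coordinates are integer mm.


cube([2296, 1743, 286]);


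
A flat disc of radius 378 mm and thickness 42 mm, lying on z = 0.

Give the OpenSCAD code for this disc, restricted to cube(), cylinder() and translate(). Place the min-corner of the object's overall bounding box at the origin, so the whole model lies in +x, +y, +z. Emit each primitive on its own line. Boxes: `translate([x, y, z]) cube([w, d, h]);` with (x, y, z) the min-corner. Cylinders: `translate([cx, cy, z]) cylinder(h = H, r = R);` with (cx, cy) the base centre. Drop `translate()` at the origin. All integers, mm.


translate([378, 378, 0]) cylinder(h = 42, r = 378);


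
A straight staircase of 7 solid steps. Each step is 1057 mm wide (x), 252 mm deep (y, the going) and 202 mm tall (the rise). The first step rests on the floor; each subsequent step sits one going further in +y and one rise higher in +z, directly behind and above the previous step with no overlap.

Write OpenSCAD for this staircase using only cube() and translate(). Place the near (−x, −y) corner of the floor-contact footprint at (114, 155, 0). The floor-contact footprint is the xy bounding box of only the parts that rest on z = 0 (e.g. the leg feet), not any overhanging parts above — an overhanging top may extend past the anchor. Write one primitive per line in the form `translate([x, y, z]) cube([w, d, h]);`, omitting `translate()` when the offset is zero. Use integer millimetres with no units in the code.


translate([114, 155, 0]) cube([1057, 252, 202]);
translate([114, 407, 202]) cube([1057, 252, 202]);
translate([114, 659, 404]) cube([1057, 252, 202]);
translate([114, 911, 606]) cube([1057, 252, 202]);
translate([114, 1163, 808]) cube([1057, 252, 202]);
translate([114, 1415, 1010]) cube([1057, 252, 202]);
translate([114, 1667, 1212]) cube([1057, 252, 202]);


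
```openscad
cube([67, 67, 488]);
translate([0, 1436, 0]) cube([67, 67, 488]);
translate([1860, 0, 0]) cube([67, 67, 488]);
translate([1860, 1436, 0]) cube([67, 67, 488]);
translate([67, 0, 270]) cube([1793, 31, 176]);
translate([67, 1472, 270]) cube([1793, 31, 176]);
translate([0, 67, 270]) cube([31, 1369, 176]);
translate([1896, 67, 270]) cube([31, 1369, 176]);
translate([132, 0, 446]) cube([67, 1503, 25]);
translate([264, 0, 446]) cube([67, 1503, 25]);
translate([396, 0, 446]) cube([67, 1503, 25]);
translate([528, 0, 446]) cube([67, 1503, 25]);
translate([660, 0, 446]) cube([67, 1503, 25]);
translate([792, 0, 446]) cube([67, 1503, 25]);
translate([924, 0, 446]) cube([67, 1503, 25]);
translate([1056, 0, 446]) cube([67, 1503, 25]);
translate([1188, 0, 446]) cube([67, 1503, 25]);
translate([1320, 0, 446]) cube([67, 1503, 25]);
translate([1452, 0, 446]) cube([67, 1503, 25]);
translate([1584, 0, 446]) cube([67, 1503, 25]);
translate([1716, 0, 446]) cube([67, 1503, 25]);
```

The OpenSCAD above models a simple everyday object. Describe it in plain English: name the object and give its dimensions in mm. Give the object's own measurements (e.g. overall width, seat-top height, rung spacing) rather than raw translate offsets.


A bed frame 1927 mm long (x) by 1503 mm wide (y). Four 67×67 mm corner posts, 488 mm tall, at the corners of the footprint. Four rails of 31 mm thickness and 176 mm height run between adjacent posts with their undersides at z = 270 mm, their outer faces flush with the outside of the frame (the two x-running rails run between the posts' inner faces; the two y-running rails run between the posts' inner faces). 13 slats, each 67 mm wide (x) and 25 mm thick, lie across the top of the two x-running rails, running the full 1503 mm width of the frame in y; along x they sit between the end posts with a 65 mm gap after the −x posts and between neighbouring slats, leaving 77 mm before the +x posts.


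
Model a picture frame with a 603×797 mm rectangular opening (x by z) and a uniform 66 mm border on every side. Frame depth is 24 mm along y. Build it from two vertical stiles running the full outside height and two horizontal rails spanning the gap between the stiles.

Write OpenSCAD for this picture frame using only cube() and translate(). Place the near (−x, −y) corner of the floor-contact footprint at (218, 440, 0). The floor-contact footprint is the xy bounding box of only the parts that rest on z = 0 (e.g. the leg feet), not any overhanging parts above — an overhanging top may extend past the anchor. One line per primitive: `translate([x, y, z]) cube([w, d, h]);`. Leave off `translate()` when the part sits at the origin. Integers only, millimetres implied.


translate([218, 440, 0]) cube([66, 24, 929]);
translate([887, 440, 0]) cube([66, 24, 929]);
translate([284, 440, 0]) cube([603, 24, 66]);
translate([284, 440, 863]) cube([603, 24, 66]);


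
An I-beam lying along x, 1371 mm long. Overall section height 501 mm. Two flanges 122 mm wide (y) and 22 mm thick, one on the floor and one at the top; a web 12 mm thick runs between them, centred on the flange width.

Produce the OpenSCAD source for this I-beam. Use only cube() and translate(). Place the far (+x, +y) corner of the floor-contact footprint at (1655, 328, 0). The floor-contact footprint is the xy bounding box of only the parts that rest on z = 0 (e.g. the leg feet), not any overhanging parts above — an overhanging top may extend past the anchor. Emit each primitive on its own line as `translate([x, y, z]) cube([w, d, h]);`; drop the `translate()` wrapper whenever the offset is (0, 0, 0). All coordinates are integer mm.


translate([284, 206, 0]) cube([1371, 122, 22]);
translate([284, 261, 22]) cube([1371, 12, 457]);
translate([284, 206, 479]) cube([1371, 122, 22]);


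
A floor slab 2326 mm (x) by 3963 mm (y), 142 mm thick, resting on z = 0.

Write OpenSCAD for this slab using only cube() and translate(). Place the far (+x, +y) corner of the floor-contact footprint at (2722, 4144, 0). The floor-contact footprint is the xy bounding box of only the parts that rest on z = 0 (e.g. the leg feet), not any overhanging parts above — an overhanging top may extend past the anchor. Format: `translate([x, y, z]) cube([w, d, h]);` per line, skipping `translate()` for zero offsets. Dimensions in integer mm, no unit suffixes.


translate([396, 181, 0]) cube([2326, 3963, 142]);


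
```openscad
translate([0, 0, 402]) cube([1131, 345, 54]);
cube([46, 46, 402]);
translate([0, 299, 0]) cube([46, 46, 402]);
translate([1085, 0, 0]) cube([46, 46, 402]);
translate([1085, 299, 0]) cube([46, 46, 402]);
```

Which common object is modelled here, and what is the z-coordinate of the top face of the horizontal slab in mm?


A bench. The seat-top height is 456 mm.

A long slab on four corner posts — a bench. The slab sits at z = 402 with thickness 54, so the top is 402 + 54 = 456 mm.


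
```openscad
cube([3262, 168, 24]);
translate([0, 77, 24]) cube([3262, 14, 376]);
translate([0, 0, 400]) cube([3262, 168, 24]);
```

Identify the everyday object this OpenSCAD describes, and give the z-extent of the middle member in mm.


An I-beam. The web height is 376 mm.

Two wide flanges with a thin centred web — an I-beam. Overall 424 mm minus two 24 mm flanges gives a web of 424 − 2·24 = 376 mm.


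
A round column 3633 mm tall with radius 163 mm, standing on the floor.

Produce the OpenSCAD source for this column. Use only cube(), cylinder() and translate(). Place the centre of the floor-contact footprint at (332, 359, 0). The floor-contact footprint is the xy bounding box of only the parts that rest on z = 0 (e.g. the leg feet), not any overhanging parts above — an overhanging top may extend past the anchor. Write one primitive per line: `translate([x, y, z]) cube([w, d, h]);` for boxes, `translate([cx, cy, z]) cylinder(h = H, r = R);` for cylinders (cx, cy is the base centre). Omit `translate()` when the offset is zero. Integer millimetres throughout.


translate([332, 359, 0]) cylinder(h = 3633, r = 163);


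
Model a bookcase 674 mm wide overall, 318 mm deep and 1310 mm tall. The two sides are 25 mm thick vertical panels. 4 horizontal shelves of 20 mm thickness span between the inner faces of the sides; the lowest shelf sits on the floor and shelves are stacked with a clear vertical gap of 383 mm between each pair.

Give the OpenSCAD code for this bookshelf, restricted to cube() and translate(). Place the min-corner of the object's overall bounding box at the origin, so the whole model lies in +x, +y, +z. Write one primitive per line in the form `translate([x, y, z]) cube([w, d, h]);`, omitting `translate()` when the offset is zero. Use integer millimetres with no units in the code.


cube([25, 318, 1310]);
translate([649, 0, 0]) cube([25, 318, 1310]);
translate([25, 0, 0]) cube([624, 318, 20]);
translate([25, 0, 403]) cube([624, 318, 20]);
translate([25, 0, 806]) cube([624, 318, 20]);
translate([25, 0, 1209]) cube([624, 318, 20]);


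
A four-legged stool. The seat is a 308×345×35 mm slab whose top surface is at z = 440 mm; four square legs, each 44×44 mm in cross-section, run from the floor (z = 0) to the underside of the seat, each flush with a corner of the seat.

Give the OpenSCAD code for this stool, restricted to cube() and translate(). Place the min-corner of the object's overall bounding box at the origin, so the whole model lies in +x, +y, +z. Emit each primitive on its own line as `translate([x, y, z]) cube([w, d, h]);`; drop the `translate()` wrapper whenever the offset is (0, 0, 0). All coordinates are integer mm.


// leg_h = 440 - 35 = 405
translate([0, 0, 405]) cube([308, 345, 35]);
cube([44, 44, 405]);
translate([264, 0, 0]) cube([44, 44, 405]);
translate([0, 301, 0]) cube([44, 44, 405]);
translate([264, 301, 0]) cube([44, 44, 405]);


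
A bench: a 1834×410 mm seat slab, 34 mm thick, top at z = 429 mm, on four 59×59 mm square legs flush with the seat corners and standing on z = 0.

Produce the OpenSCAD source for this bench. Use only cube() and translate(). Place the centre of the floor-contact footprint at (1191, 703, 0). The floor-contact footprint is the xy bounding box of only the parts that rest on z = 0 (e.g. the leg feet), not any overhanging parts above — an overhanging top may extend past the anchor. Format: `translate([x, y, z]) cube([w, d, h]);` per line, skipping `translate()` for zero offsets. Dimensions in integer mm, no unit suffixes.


// leg_h = 429 − 34 = 395
translate([274, 498, 395]) cube([1834, 410, 34]);
translate([274, 498, 0]) cube([59, 59, 395]);
translate([274, 849, 0]) cube([59, 59, 395]);
translate([2049, 498, 0]) cube([59, 59, 395]);
translate([2049, 849, 0]) cube([59, 59, 395]);


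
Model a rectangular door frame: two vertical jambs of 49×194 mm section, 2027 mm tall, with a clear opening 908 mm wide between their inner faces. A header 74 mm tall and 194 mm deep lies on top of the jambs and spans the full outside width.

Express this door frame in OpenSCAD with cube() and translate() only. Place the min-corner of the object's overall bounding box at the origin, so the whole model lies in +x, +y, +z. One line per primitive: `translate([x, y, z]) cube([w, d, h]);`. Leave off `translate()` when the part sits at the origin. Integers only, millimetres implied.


cube([49, 194, 2027]);
translate([957, 0, 0]) cube([49, 194, 2027]);
translate([0, 0, 2027]) cube([1006, 194, 74]);


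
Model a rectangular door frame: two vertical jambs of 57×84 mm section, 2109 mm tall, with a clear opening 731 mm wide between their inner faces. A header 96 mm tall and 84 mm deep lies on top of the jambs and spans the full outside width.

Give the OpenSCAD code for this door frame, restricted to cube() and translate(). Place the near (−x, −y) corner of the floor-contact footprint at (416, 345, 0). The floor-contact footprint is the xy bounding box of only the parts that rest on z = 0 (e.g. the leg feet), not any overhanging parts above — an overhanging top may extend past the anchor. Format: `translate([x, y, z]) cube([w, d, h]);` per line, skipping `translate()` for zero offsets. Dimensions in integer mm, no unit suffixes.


translate([416, 345, 0]) cube([57, 84, 2109]);
translate([1204, 345, 0]) cube([57, 84, 2109]);
translate([416, 345, 2109]) cube([845, 84, 96]);


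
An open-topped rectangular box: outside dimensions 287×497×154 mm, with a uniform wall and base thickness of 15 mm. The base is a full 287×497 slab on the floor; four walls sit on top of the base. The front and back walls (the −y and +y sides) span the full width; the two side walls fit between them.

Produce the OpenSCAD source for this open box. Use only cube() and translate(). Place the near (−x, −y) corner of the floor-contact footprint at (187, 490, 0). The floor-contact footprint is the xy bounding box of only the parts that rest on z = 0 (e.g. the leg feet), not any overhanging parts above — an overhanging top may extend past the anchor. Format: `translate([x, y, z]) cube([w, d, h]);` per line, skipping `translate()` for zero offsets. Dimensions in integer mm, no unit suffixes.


translate([187, 490, 0]) cube([287, 497, 15]);
translate([187, 490, 15]) cube([287, 15, 139]);
translate([187, 972, 15]) cube([287, 15, 139]);
translate([187, 505, 15]) cube([15, 467, 139]);
translate([459, 505, 15]) cube([15, 467, 139]);


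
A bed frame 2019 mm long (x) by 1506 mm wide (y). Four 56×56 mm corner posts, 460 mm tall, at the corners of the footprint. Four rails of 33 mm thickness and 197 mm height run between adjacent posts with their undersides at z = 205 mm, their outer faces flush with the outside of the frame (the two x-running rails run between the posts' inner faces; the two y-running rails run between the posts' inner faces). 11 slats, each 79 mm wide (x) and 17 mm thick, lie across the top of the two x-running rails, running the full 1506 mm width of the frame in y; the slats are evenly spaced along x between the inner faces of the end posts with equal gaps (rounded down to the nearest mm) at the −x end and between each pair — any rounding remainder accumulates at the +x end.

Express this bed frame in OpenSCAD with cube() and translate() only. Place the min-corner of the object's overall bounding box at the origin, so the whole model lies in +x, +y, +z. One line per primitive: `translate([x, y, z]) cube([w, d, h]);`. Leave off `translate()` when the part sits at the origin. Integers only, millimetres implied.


cube([56, 56, 460]);
translate([0, 1450, 0]) cube([56, 56, 460]);
translate([1963, 0, 0]) cube([56, 56, 460]);
translate([1963, 1450, 0]) cube([56, 56, 460]);
translate([56, 0, 205]) cube([1907, 33, 197]);
translate([56, 1473, 205]) cube([1907, 33, 197]);
translate([0, 56, 205]) cube([33, 1394, 197]);
translate([1986, 56, 205]) cube([33, 1394, 197]);
translate([142, 0, 402]) cube([79, 1506, 17]);
translate([307, 0, 402]) cube([79, 1506, 17]);
translate([472, 0, 402]) cube([79, 1506, 17]);
translate([637, 0, 402]) cube([79, 1506, 17]);
translate([802, 0, 402]) cube([79, 1506, 17]);
translate([967, 0, 402]) cube([79, 1506, 17]);
translate([1132, 0, 402]) cube([79, 1506, 17]);
translate([1297, 0, 402]) cube([79, 1506, 17]);
translate([1462, 0, 402]) cube([79, 1506, 17]);
translate([1627, 0, 402]) cube([79, 1506, 17]);
translate([1792, 0, 402]) cube([79, 1506, 17]);


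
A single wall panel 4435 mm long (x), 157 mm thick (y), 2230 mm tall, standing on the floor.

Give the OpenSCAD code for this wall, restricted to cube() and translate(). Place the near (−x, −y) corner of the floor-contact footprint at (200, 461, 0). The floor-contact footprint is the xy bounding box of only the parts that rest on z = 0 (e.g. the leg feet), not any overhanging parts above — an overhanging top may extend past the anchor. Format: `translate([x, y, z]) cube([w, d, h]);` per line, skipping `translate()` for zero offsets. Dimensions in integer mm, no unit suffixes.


translate([200, 461, 0]) cube([4435, 157, 2230]);


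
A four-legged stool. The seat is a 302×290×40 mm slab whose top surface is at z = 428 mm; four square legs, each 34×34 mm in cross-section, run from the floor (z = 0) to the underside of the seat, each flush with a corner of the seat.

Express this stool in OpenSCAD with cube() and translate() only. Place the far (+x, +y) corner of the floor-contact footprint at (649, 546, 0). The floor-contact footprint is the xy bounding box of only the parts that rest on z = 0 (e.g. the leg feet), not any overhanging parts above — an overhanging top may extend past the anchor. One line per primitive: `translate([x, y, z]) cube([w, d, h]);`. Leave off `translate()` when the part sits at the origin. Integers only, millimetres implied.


translate([347, 256, 388]) cube([302, 290, 40]);
translate([347, 256, 0]) cube([34, 34, 388]);
translate([615, 256, 0]) cube([34, 34, 388]);
translate([347, 512, 0]) cube([34, 34, 388]);
translate([615, 512, 0]) cube([34, 34, 388]);


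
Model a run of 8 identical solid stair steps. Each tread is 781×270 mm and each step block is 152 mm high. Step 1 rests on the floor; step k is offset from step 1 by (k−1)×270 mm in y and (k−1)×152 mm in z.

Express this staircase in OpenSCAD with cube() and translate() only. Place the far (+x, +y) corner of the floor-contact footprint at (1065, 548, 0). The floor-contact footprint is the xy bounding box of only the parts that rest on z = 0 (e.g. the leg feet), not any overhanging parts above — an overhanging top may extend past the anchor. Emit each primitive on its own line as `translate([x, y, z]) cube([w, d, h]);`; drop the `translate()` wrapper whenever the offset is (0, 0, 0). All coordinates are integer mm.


translate([284, 278, 0]) cube([781, 270, 152]);
translate([284, 548, 152]) cube([781, 270, 152]);
translate([284, 818, 304]) cube([781, 270, 152]);
translate([284, 1088, 456]) cube([781, 270, 152]);
translate([284, 1358, 608]) cube([781, 270, 152]);
translate([284, 1628, 760]) cube([781, 270, 152]);
translate([284, 1898, 912]) cube([781, 270, 152]);
translate([284, 2168, 1064]) cube([781, 270, 152]);


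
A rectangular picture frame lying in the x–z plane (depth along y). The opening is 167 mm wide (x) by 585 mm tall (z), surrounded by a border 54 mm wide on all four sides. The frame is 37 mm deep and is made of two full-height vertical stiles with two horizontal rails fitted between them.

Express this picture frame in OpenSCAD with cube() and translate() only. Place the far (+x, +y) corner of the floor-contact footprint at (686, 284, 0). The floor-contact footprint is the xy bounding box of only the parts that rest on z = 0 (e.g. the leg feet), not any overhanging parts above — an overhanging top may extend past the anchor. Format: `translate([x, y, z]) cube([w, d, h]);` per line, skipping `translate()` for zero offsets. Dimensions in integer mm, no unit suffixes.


translate([411, 247, 0]) cube([54, 37, 693]);
translate([632, 247, 0]) cube([54, 37, 693]);
translate([465, 247, 0]) cube([167, 37, 54]);
translate([465, 247, 639]) cube([167, 37, 54]);


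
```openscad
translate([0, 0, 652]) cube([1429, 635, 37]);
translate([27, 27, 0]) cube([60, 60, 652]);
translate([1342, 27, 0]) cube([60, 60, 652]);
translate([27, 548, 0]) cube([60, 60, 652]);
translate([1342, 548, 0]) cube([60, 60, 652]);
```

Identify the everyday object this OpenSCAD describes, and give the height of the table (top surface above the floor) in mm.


A table. The table height is 689 mm.

A 1429×635×37 slab sits at z = 652 on four 60 mm square posts — a table. The top surface is at 652 + 37 = 689 mm.


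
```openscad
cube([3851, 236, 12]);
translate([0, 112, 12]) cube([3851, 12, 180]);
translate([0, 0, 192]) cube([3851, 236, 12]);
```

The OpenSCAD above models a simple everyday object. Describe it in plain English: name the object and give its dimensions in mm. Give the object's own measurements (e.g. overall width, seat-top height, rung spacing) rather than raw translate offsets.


An I-beam lying along x, 3851 mm long. Overall section height 204 mm. Two flanges 236 mm wide (y) and 12 mm thick, one on the floor and one at the top; a web 12 mm thick runs between them, centred on the flange width.


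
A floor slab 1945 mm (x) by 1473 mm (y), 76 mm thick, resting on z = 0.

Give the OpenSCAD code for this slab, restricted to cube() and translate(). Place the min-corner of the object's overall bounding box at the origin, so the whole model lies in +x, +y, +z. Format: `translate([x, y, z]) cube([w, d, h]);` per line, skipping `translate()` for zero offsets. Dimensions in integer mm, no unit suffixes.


cube([1945, 1473, 76]);


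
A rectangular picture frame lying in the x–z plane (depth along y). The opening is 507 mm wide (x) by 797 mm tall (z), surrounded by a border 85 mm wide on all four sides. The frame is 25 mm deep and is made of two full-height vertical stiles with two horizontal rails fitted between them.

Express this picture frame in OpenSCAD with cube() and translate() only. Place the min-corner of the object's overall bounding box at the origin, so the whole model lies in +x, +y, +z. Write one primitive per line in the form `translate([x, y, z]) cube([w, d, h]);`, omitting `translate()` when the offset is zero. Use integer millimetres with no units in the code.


cube([85, 25, 967]);
translate([592, 0, 0]) cube([85, 25, 967]);
translate([85, 0, 0]) cube([507, 25, 85]);
translate([85, 0, 882]) cube([507, 25, 85]);


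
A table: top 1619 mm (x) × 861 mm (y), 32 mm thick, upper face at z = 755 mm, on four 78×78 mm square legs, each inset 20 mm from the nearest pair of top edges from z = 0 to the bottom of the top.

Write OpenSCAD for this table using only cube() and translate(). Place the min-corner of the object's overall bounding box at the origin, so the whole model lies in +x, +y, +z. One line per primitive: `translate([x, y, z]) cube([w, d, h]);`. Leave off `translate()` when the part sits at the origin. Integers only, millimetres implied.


translate([0, 0, 723]) cube([1619, 861, 32]);
translate([20, 20, 0]) cube([78, 78, 723]);
translate([1521, 20, 0]) cube([78, 78, 723]);
translate([20, 763, 0]) cube([78, 78, 723]);
translate([1521, 763, 0]) cube([78, 78, 723]);


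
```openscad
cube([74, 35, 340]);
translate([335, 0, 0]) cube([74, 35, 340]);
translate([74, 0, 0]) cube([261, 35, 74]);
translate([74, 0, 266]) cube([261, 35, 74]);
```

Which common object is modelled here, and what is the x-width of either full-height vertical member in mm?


A picture frame. The border width is 74 mm.

Four thin pieces enclosing a rectangular opening — a picture frame. The two full-height stiles are 340 mm tall; the top rail sits at z = 266 and is 74 mm tall, so the border above the opening is 340 − 266 = 74 mm, matching the stile x-width.


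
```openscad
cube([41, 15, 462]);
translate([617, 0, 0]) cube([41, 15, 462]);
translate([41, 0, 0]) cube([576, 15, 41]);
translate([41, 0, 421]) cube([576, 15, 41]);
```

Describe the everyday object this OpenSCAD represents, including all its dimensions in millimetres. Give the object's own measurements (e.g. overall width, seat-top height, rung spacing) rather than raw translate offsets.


A rectangular picture frame lying in the x–z plane (depth along y). The opening is 576 mm wide (x) by 380 mm tall (z), surrounded by a border 41 mm wide on all four sides. The frame is 15 mm deep and is made of two full-height vertical stiles with two horizontal rails fitted between them.


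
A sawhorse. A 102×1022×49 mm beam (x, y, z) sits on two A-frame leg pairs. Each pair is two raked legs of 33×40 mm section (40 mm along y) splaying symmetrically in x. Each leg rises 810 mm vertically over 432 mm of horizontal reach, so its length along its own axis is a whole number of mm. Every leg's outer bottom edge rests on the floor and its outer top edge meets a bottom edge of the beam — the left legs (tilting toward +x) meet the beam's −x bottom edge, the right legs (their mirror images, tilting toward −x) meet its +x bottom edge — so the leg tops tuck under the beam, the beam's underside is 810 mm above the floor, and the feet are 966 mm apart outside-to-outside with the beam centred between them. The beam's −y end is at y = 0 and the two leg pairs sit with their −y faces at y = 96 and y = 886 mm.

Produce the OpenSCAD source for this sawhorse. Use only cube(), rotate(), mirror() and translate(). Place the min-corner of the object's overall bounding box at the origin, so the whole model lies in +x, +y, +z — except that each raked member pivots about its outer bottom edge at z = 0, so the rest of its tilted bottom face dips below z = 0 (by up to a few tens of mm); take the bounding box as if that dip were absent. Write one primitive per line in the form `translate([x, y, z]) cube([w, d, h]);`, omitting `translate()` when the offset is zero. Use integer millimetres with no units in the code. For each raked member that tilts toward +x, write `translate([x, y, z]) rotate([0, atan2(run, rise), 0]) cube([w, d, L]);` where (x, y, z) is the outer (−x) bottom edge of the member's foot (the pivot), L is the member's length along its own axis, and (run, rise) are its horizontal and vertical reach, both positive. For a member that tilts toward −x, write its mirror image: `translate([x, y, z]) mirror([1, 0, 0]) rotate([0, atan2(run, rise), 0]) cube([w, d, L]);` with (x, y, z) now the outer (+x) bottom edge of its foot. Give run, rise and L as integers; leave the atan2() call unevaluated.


// leg length = √(432² + 810²) = 918
// right-leg outer foot x = 2·432 + 102 = 966
// beam min-corner = (432, 0, 810)
translate([432, 0, 810]) cube([102, 1022, 49]);
translate([0, 96, 0]) rotate([0, atan2(432, 810), 0]) cube([33, 40, 918]);
translate([966, 96, 0]) mirror([1, 0, 0]) rotate([0, atan2(432, 810), 0]) cube([33, 40, 918]);
translate([0, 886, 0]) rotate([0, atan2(432, 810), 0]) cube([33, 40, 918]);
translate([966, 886, 0]) mirror([1, 0, 0]) rotate([0, atan2(432, 810), 0]) cube([33, 40, 918]);


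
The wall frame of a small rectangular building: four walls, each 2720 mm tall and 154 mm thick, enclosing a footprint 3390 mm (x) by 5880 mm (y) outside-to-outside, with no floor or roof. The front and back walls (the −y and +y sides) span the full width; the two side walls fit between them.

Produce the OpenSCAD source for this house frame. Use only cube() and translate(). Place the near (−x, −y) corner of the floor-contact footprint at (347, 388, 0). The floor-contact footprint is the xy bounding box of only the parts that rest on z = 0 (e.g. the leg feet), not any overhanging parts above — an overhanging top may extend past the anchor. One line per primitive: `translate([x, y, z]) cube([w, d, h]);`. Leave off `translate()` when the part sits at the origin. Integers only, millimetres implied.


translate([347, 388, 0]) cube([3390, 154, 2720]);
translate([347, 6114, 0]) cube([3390, 154, 2720]);
translate([347, 542, 0]) cube([154, 5572, 2720]);
translate([3583, 542, 0]) cube([154, 5572, 2720]);


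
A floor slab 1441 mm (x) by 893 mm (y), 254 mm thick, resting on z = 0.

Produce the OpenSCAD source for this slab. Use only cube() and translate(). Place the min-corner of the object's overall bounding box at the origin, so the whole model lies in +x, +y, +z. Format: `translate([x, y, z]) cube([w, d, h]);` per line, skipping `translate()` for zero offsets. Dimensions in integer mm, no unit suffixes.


cube([1441, 893, 254]);


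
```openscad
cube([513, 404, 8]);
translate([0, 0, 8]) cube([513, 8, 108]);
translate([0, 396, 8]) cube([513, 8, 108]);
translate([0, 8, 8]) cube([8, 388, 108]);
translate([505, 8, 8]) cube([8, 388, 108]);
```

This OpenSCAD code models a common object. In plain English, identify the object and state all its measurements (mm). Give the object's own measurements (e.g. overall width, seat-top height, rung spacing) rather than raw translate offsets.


An open-topped rectangular box: outside dimensions 513×404×116 mm, with a uniform wall and base thickness of 8 mm. The base is a full 513×404 slab on the floor; four walls sit on top of the base. The front and back walls (the −y and +y sides) span the full width; the two side walls fit between them.


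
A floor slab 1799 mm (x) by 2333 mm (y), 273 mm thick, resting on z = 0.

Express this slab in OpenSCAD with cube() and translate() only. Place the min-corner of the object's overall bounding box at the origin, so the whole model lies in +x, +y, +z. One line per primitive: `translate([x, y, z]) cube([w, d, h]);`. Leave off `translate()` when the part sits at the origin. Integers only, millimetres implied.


cube([1799, 2333, 273]);


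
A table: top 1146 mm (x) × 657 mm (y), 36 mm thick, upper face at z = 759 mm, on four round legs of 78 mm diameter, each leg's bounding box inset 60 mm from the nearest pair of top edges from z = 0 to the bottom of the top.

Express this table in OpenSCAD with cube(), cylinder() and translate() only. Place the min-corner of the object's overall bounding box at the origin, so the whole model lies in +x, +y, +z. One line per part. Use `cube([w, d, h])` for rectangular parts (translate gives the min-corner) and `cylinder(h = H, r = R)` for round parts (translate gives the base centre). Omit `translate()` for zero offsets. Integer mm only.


translate([0, 0, 723]) cube([1146, 657, 36]);
translate([99, 99, 0]) cylinder(h = 723, r = 39);
translate([1047, 99, 0]) cylinder(h = 723, r = 39);
translate([99, 558, 0]) cylinder(h = 723, r = 39);
translate([1047, 558, 0]) cylinder(h = 723, r = 39);


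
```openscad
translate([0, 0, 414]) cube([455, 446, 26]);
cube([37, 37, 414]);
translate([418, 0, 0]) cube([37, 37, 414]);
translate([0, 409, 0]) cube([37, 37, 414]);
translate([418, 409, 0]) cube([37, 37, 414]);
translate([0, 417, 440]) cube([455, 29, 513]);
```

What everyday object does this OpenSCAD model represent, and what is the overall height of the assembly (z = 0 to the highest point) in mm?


A chair. The overall height is 953 mm.

A slab on four corner posts with a tall panel at the back — a chair. The seat slab sits at z = 414 with thickness 26, and the 513 mm backrest starts at the seat top, so the overall height is 414 + 26 + 513 = 953 mm.


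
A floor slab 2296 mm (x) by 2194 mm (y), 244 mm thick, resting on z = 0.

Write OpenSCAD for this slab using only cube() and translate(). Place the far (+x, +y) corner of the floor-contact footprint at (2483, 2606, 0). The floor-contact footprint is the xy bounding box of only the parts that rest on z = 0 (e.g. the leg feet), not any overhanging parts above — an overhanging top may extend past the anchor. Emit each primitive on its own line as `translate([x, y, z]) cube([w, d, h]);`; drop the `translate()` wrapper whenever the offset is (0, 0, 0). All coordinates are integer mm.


translate([187, 412, 0]) cube([2296, 2194, 244]);


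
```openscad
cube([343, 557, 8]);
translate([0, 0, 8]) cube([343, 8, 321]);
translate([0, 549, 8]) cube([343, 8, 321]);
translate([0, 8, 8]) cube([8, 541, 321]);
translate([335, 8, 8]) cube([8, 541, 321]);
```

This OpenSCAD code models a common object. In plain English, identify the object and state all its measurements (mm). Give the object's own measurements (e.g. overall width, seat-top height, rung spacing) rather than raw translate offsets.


An open-topped rectangular box: outside dimensions 343×557×329 mm, with a uniform wall and base thickness of 8 mm. The base is a full 343×557 slab on the floor; four walls sit on top of the base. The front and back walls (the −y and +y sides) span the full width; the two side walls fit between them.


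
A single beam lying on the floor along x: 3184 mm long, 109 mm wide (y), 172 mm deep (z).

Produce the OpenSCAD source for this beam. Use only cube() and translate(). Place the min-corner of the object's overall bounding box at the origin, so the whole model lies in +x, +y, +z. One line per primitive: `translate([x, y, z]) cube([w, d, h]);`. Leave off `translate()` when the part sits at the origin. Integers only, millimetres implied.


cube([3184, 109, 172]);


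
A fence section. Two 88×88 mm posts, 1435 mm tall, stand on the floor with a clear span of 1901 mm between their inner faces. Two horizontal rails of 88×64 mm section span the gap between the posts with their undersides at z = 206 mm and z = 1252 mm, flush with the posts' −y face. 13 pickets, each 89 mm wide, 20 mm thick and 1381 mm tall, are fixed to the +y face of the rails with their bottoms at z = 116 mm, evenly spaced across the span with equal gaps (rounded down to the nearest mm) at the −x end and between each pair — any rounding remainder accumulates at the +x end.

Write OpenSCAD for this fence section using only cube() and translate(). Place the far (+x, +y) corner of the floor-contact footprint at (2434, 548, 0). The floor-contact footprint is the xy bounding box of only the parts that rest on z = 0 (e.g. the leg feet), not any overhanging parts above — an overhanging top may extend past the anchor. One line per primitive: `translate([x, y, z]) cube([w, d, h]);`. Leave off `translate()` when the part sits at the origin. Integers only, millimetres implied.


translate([357, 460, 0]) cube([88, 88, 1435]);
translate([2346, 460, 0]) cube([88, 88, 1435]);
translate([445, 460, 206]) cube([1901, 88, 64]);
translate([445, 460, 1252]) cube([1901, 88, 64]);
translate([498, 548, 116]) cube([89, 20, 1381]);
translate([640, 548, 116]) cube([89, 20, 1381]);
translate([782, 548, 116]) cube([89, 20, 1381]);
translate([924, 548, 116]) cube([89, 20, 1381]);
translate([1066, 548, 116]) cube([89, 20, 1381]);
translate([1208, 548, 116]) cube([89, 20, 1381]);
translate([1350, 548, 116]) cube([89, 20, 1381]);
translate([1492, 548, 116]) cube([89, 20, 1381]);
translate([1634, 548, 116]) cube([89, 20, 1381]);
translate([1776, 548, 116]) cube([89, 20, 1381]);
translate([1918, 548, 116]) cube([89, 20, 1381]);
translate([2060, 548, 116]) cube([89, 20, 1381]);
translate([2202, 548, 116]) cube([89, 20, 1381]);


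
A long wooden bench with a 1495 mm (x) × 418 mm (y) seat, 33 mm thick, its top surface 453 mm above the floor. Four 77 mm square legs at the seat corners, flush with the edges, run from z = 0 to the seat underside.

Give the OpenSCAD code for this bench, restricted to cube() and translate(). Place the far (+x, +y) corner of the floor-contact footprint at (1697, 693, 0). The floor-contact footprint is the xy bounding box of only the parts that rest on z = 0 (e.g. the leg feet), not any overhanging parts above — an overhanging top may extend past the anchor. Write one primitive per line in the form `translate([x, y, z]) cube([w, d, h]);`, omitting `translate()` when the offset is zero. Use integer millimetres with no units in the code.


translate([202, 275, 420]) cube([1495, 418, 33]);
translate([202, 275, 0]) cube([77, 77, 420]);
translate([202, 616, 0]) cube([77, 77, 420]);
translate([1620, 275, 0]) cube([77, 77, 420]);
translate([1620, 616, 0]) cube([77, 77, 420]);


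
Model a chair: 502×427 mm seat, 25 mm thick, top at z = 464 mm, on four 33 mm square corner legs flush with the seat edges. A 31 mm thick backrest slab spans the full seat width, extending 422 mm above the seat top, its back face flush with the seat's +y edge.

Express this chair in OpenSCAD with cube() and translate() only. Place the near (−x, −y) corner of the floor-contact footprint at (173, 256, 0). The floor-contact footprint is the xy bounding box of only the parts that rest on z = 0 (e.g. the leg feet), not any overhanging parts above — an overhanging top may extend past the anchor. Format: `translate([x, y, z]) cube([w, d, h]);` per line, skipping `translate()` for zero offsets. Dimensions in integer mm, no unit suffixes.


translate([173, 256, 439]) cube([502, 427, 25]);
translate([173, 256, 0]) cube([33, 33, 439]);
translate([642, 256, 0]) cube([33, 33, 439]);
translate([173, 650, 0]) cube([33, 33, 439]);
translate([642, 650, 0]) cube([33, 33, 439]);
translate([173, 652, 464]) cube([502, 31, 422]);


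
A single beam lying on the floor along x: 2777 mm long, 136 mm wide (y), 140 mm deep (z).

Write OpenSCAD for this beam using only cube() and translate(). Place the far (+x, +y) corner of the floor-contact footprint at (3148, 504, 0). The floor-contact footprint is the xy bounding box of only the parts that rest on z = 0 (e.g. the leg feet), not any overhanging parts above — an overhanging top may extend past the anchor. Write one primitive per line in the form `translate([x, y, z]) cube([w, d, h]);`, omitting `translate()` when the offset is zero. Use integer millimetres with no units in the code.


translate([371, 368, 0]) cube([2777, 136, 140]);


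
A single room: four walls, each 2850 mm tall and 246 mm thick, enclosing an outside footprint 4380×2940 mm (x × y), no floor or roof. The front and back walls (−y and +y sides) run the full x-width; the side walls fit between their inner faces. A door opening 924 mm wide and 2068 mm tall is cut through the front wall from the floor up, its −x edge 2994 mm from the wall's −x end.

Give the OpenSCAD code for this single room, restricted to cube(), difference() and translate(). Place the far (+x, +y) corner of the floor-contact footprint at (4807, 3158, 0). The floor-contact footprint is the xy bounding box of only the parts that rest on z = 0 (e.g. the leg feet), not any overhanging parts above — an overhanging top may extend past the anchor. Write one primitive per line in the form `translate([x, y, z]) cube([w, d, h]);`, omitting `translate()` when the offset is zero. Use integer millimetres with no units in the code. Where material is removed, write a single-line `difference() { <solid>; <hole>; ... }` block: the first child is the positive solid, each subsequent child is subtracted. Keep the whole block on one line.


difference() { translate([427, 218, 0]) cube([4380, 246, 2850]); translate([3421, 218, 0]) cube([924, 246, 2068]); }
translate([427, 2912, 0]) cube([4380, 246, 2850]);
translate([427, 464, 0]) cube([246, 2448, 2850]);
translate([4561, 464, 0]) cube([246, 2448, 2850]);
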